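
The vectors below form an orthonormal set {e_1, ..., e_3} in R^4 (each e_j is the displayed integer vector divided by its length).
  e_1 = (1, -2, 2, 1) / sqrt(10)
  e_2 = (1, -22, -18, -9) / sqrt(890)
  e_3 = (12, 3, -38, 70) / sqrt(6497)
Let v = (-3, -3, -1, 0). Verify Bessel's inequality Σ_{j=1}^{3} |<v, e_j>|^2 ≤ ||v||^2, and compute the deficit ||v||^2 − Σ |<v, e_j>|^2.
Σ |<v, e_j>|^2 = 546/73; ||v||^2 = 19; deficit = 841/73

Write each e_j = u_j / sqrt(<u_j, u_j>) where u_j is the displayed integer vector. Then <v, e_j> = <v, u_j> / sqrt(<u_j, u_j>), so |<v, e_j>|^2 = <v, u_j>^2 / <u_j, u_j>.
Coefficients: <v, e_1> = 1/sqrt(10), <v, e_2> = 81/sqrt(890), <v, e_3> = -7/sqrt(6497).
Square and sum: Σ |<v, e_j>|^2 = 546/73.
Compute ||v||^2 = v·v = 19.
Deficit = 19 − 546/73 = 841/73 ≥ 0, confirming Bessel's inequality. (The deficit equals ||v − Σ <v,e_j> e_j||^2, the squared distance from v to span{e_j}.)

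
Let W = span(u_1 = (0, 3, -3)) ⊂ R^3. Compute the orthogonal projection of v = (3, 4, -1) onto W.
proj_W(v) = (0, 5/2, -5/2)

Set up U = [u_1 | ... | u_1] ∈ R^(3×1). The projector onto W = col(U) is P = U (U^T U)^(-1) U^T.
Compute U^T U =
  [18],
and U^T v = (15).
Solve U^T U · c = U^T v for the coefficients: c = (5/6). The projection is proj_W(v) = U c.
Check: (v - proj_W(v)) · u_1 = 0  (should be 0).
Result: proj_W(v) = (0, 5/2, -5/2).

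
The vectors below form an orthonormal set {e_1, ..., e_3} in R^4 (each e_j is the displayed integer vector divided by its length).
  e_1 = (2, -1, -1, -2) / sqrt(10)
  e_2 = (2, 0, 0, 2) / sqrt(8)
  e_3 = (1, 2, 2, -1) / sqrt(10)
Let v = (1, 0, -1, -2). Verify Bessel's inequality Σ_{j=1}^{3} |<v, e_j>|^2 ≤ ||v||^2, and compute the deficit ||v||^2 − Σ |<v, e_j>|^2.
Σ |<v, e_j>|^2 = 11/2; ||v||^2 = 6; deficit = 1/2

Write each e_j = u_j / sqrt(<u_j, u_j>) where u_j is the displayed integer vector. Then <v, e_j> = <v, u_j> / sqrt(<u_j, u_j>), so |<v, e_j>|^2 = <v, u_j>^2 / <u_j, u_j>.
Coefficients: <v, e_1> = 7/sqrt(10), <v, e_2> = -2/sqrt(8), <v, e_3> = 1/sqrt(10).
Square and sum: Σ |<v, e_j>|^2 = 11/2.
Compute ||v||^2 = v·v = 6.
Deficit = 6 − 11/2 = 1/2 ≥ 0, confirming Bessel's inequality. (The deficit equals ||v − Σ <v,e_j> e_j||^2, the squared distance from v to span{e_j}.)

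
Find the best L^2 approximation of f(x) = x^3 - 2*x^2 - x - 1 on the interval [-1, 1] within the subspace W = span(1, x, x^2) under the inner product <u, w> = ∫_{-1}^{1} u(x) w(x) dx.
g(x) = -2*x^2 - 2*x/5 - 1

The best approximation g ∈ W is the orthogonal projection of f onto W. Writing g = a_0 + a_1 x + a_2 x^2, the coefficients solve the normal equations G · a = b where
  G_{ij} = <φ_i, φ_j> and b_i = <f, φ_i>, with φ_0 = 1, φ_1 = x, φ_2 = x^2.
G =
  [2, 0, 2/3]
  [0, 2/3, 0]
  [2/3, 0, 2/5],
b = (-10/3, -4/15, -22/15).
Solving gives a_0 = -1, a_1 = -2/5, a_2 = -2, so
  g(x) = -2*x^2 - 2*x/5 - 1.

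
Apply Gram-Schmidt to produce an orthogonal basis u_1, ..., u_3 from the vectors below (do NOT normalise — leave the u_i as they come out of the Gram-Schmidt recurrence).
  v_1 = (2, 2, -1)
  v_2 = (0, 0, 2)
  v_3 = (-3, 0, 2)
Orthogonal basis:
  u_1 = (2, 2, -1)
  u_2 = (4/9, 4/9, 16/9)
  u_3 = (-3/2, 3/2, 0)

Apply the Gram-Schmidt recurrence
  u_1 = v_1
  u_i = v_i − Σ_{j<i} ((v_i · u_j) / (u_j · u_j)) · u_j.

Step by step this gives:
  u_1 = (2, 2, -1)
  u_2 = (4/9, 4/9, 16/9)
  u_3 = (-3/2, 3/2, 0)

Orthogonality check:
  u_2 · u_1 = 0 (should be 0)
  u_3 · u_1 = 0 (should be 0)
  u_3 · u_2 = 0 (should be 0)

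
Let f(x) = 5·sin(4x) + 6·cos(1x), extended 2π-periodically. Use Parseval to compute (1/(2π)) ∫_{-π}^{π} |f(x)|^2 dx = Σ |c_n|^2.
Σ |c_n|^2 = 61/2

Expand |f|^2 and use orthogonality of {sin(nx), cos(mx)} on [-π, π]:
  ∫_{-π}^{π} sin(nx)^2 dx = π, ∫ cos(mx)^2 dx = π, and cross terms integrate to 0.
So ∫_{-π}^{π} f(x)^2 dx = 5^2 · π + 6^2 · π = (25 + 36)π.
Divide by 2π: (25 + 36)/2 = 61/2.
By Parseval, this equals Σ |c_n|^2.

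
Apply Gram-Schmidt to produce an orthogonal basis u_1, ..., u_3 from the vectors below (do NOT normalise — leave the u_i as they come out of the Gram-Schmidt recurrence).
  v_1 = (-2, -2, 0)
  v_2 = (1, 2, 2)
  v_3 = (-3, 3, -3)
Orthogonal basis:
  u_1 = (-2, -2, 0)
  u_2 = (-1/2, 1/2, 2)
  u_3 = (-10/3, 10/3, -5/3)

Apply the Gram-Schmidt recurrence
  u_1 = v_1
  u_i = v_i − Σ_{j<i} ((v_i · u_j) / (u_j · u_j)) · u_j.

Step by step this gives:
  u_1 = (-2, -2, 0)
  u_2 = (-1/2, 1/2, 2)
  u_3 = (-10/3, 10/3, -5/3)

Orthogonality check:
  u_2 · u_1 = 0 (should be 0)
  u_3 · u_1 = 0 (should be 0)
  u_3 · u_2 = 0 (should be 0)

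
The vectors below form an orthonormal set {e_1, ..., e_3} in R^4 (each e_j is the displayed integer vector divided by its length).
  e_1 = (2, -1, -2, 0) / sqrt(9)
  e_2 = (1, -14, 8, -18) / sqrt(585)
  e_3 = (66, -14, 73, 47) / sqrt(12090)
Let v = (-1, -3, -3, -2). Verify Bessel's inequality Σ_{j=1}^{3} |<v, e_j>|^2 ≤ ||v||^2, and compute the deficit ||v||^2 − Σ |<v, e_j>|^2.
Σ |<v, e_j>|^2 = 3653/186; ||v||^2 = 23; deficit = 625/186

Write each e_j = u_j / sqrt(<u_j, u_j>) where u_j is the displayed integer vector. Then <v, e_j> = <v, u_j> / sqrt(<u_j, u_j>), so |<v, e_j>|^2 = <v, u_j>^2 / <u_j, u_j>.
Coefficients: <v, e_1> = 7/sqrt(9), <v, e_2> = 53/sqrt(585), <v, e_3> = -337/sqrt(12090).
Square and sum: Σ |<v, e_j>|^2 = 3653/186.
Compute ||v||^2 = v·v = 23.
Deficit = 23 − 3653/186 = 625/186 ≥ 0, confirming Bessel's inequality. (The deficit equals ||v − Σ <v,e_j> e_j||^2, the squared distance from v to span{e_j}.)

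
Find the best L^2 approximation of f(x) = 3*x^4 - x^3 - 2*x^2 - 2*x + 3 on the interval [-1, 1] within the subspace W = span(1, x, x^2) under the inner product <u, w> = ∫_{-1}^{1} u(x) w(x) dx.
g(x) = 4*x^2/7 - 13*x/5 + 96/35

The best approximation g ∈ W is the orthogonal projection of f onto W. Writing g = a_0 + a_1 x + a_2 x^2, the coefficients solve the normal equations G · a = b where
  G_{ij} = <φ_i, φ_j> and b_i = <f, φ_i>, with φ_0 = 1, φ_1 = x, φ_2 = x^2.
G =
  [2, 0, 2/3]
  [0, 2/3, 0]
  [2/3, 0, 2/5],
b = (88/15, -26/15, 72/35).
Solving gives a_0 = 96/35, a_1 = -13/5, a_2 = 4/7, so
  g(x) = 4*x^2/7 - 13*x/5 + 96/35.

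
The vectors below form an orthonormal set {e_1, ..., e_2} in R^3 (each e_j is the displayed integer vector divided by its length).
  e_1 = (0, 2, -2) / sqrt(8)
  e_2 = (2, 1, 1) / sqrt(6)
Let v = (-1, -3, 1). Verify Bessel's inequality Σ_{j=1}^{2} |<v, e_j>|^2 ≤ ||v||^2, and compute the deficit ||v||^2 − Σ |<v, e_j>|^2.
Σ |<v, e_j>|^2 = 32/3; ||v||^2 = 11; deficit = 1/3

Write each e_j = u_j / sqrt(<u_j, u_j>) where u_j is the displayed integer vector. Then <v, e_j> = <v, u_j> / sqrt(<u_j, u_j>), so |<v, e_j>|^2 = <v, u_j>^2 / <u_j, u_j>.
Coefficients: <v, e_1> = -8/sqrt(8), <v, e_2> = -4/sqrt(6).
Square and sum: Σ |<v, e_j>|^2 = 32/3.
Compute ||v||^2 = v·v = 11.
Deficit = 11 − 32/3 = 1/3 ≥ 0, confirming Bessel's inequality. (The deficit equals ||v − Σ <v,e_j> e_j||^2, the squared distance from v to span{e_j}.)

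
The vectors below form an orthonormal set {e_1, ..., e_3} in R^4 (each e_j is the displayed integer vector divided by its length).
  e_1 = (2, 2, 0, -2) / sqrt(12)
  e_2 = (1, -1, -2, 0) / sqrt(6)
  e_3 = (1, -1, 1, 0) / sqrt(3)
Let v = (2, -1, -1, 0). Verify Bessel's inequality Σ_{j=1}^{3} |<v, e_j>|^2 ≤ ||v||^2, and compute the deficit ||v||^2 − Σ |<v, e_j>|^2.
Σ |<v, e_j>|^2 = 35/6; ||v||^2 = 6; deficit = 1/6

Write each e_j = u_j / sqrt(<u_j, u_j>) where u_j is the displayed integer vector. Then <v, e_j> = <v, u_j> / sqrt(<u_j, u_j>), so |<v, e_j>|^2 = <v, u_j>^2 / <u_j, u_j>.
Coefficients: <v, e_1> = 2/sqrt(12), <v, e_2> = 5/sqrt(6), <v, e_3> = 2/sqrt(3).
Square and sum: Σ |<v, e_j>|^2 = 35/6.
Compute ||v||^2 = v·v = 6.
Deficit = 6 − 35/6 = 1/6 ≥ 0, confirming Bessel's inequality. (The deficit equals ||v − Σ <v,e_j> e_j||^2, the squared distance from v to span{e_j}.)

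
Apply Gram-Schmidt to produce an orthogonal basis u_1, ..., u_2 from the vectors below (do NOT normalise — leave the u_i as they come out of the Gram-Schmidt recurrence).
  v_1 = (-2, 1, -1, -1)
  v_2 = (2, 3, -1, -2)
Orthogonal basis:
  u_1 = (-2, 1, -1, -1)
  u_2 = (18/7, 19/7, -5/7, -12/7)

Apply the Gram-Schmidt recurrence
  u_1 = v_1
  u_i = v_i − Σ_{j<i} ((v_i · u_j) / (u_j · u_j)) · u_j.

Step by step this gives:
  u_1 = (-2, 1, -1, -1)
  u_2 = (18/7, 19/7, -5/7, -12/7)

Orthogonality check:
  u_2 · u_1 = 0 (should be 0)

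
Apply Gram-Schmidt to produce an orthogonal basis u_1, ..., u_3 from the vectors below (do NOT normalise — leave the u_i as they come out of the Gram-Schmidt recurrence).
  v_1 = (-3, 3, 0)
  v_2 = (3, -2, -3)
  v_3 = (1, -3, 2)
Orthogonal basis:
  u_1 = (-3, 3, 0)
  u_2 = (1/2, 1/2, -3)
  u_3 = (-12/19, -12/19, -4/19)

Apply the Gram-Schmidt recurrence
  u_1 = v_1
  u_i = v_i − Σ_{j<i} ((v_i · u_j) / (u_j · u_j)) · u_j.

Step by step this gives:
  u_1 = (-3, 3, 0)
  u_2 = (1/2, 1/2, -3)
  u_3 = (-12/19, -12/19, -4/19)

Orthogonality check:
  u_2 · u_1 = 0 (should be 0)
  u_3 · u_1 = 0 (should be 0)
  u_3 · u_2 = 0 (should be 0)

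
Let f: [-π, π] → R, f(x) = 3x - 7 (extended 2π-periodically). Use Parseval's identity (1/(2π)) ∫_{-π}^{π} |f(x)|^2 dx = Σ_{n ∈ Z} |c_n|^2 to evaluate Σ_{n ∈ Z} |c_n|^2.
Σ |c_n|^2 = 3π^2 + 49

Expand and integrate term by term over [-π, π]:
  ∫ (3x)^2 dx = 9·(2π^3/3); ∫ 2·3·(-7)·x dx = 0 (odd integrand); ∫ (-7)^2 dx = 49·2π.
So (1/(2π)) ∫_{-π}^{π} (3x - 7)^2 dx = 9π^2/3 + 49 = 3π^2 + 49.
Parseval ⇒ Σ |c_n|^2 = 3π^2 + 49.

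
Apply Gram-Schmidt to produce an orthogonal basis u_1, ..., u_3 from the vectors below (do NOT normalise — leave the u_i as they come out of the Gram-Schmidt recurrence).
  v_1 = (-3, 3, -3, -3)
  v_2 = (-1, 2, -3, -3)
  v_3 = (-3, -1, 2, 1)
Orthogonal basis:
  u_1 = (-3, 3, -3, -3)
  u_2 = (5/4, -1/4, -3/4, -3/4)
  u_3 = (-7/11, -14/11, 2/11, -9/11)

Apply the Gram-Schmidt recurrence
  u_1 = v_1
  u_i = v_i − Σ_{j<i} ((v_i · u_j) / (u_j · u_j)) · u_j.

Step by step this gives:
  u_1 = (-3, 3, -3, -3)
  u_2 = (5/4, -1/4, -3/4, -3/4)
  u_3 = (-7/11, -14/11, 2/11, -9/11)

Orthogonality check:
  u_2 · u_1 = 0 (should be 0)
  u_3 · u_1 = 0 (should be 0)
  u_3 · u_2 = 0 (should be 0)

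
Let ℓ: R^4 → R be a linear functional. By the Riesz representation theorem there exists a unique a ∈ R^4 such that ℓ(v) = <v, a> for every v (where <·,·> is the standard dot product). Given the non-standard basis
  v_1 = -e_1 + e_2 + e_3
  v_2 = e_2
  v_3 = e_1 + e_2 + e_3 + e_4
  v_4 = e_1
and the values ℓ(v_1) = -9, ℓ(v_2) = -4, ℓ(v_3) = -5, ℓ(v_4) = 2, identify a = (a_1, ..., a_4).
a = (2, -4, -3, 0)

Write a = (a_1, ..., a_4) in the standard basis. For each basis vector v_i, ℓ(v_i) = <v_i, a> is a linear equation in the a_j's. Collect the n equations into a matrix system V a = ℓ, where row i of V is v_i (expressed in the standard basis). Since V is invertible (lower-triangular with 1s on the diagonal, up to permutation), solve by back-substitution:
  V =
[[-1, 1, 1, 0],
 [0, 1, 0, 0],
 [1, 1, 1, 1],
 [1, 0, 0, 0]]
  V a = (-9, -4, -5, 2)
Solving gives a = (2, -4, -3, 0).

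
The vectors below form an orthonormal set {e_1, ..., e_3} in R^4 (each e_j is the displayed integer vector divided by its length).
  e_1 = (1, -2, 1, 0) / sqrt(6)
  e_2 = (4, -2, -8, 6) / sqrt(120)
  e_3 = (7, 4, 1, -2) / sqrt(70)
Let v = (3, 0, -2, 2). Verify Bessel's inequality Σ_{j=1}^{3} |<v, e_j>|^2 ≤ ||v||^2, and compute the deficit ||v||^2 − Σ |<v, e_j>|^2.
Σ |<v, e_j>|^2 = 117/7; ||v||^2 = 17; deficit = 2/7

Write each e_j = u_j / sqrt(<u_j, u_j>) where u_j is the displayed integer vector. Then <v, e_j> = <v, u_j> / sqrt(<u_j, u_j>), so |<v, e_j>|^2 = <v, u_j>^2 / <u_j, u_j>.
Coefficients: <v, e_1> = 1/sqrt(6), <v, e_2> = 40/sqrt(120), <v, e_3> = 15/sqrt(70).
Square and sum: Σ |<v, e_j>|^2 = 117/7.
Compute ||v||^2 = v·v = 17.
Deficit = 17 − 117/7 = 2/7 ≥ 0, confirming Bessel's inequality. (The deficit equals ||v − Σ <v,e_j> e_j||^2, the squared distance from v to span{e_j}.)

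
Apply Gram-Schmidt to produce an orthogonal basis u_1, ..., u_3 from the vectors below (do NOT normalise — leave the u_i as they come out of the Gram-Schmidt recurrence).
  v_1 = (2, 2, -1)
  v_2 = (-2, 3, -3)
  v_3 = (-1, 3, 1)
Orthogonal basis:
  u_1 = (2, 2, -1)
  u_2 = (-28/9, 17/9, -22/9)
  u_3 = (-111/173, 296/173, 370/173)

Apply the Gram-Schmidt recurrence
  u_1 = v_1
  u_i = v_i − Σ_{j<i} ((v_i · u_j) / (u_j · u_j)) · u_j.

Step by step this gives:
  u_1 = (2, 2, -1)
  u_2 = (-28/9, 17/9, -22/9)
  u_3 = (-111/173, 296/173, 370/173)

Orthogonality check:
  u_2 · u_1 = 0 (should be 0)
  u_3 · u_1 = 0 (should be 0)
  u_3 · u_2 = 0 (should be 0)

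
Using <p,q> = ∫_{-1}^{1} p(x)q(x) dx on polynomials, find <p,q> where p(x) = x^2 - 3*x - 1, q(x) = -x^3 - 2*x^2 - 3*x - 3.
<p,q> = 176/15

Expand the product: p(x)·q(x) = -x^5 + x^4 + 4*x^3 + 8*x^2 + 12*x + 3.
∫_{-1}^{1} of each monomial x^k gives [2/(k+1) if k even, 0 if k odd]. Integrating term-by-term (or equivalently evaluating the antiderivative F(x) = -x^6/6 + x^5/5 + x^4 + 8*x^3/3 + 6*x^2 + 3*x at the endpoints):
  F(1) − F(−1) = 127/10 − (29/30) = 176/15.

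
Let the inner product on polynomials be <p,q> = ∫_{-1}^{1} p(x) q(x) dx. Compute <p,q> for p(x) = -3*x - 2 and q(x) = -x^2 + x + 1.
<p,q> = -14/3

Expand the product: p(x)·q(x) = 3*x^3 - x^2 - 5*x - 2.
∫_{-1}^{1} of each monomial x^k gives [2/(k+1) if k even, 0 if k odd]. Integrating term-by-term (or equivalently evaluating the antiderivative F(x) = 3*x^4/4 - x^3/3 - 5*x^2/2 - 2*x at the endpoints):
  F(1) − F(−1) = -49/12 − (7/12) = -14/3.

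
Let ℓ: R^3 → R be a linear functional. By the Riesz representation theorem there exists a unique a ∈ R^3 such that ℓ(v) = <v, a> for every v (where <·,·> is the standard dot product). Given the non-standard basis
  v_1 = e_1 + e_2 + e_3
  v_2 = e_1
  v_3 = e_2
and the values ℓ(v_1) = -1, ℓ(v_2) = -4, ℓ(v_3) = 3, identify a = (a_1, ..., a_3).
a = (-4, 3, 0)

Write a = (a_1, ..., a_3) in the standard basis. For each basis vector v_i, ℓ(v_i) = <v_i, a> is a linear equation in the a_j's. Collect the n equations into a matrix system V a = ℓ, where row i of V is v_i (expressed in the standard basis). Since V is invertible (lower-triangular with 1s on the diagonal, up to permutation), solve by back-substitution:
  V =
[[1, 1, 1],
 [1, 0, 0],
 [0, 1, 0]]
  V a = (-1, -4, 3)
Solving gives a = (-4, 3, 0).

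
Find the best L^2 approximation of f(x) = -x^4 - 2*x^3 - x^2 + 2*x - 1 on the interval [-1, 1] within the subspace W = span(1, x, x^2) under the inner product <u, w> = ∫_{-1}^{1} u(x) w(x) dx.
g(x) = -13*x^2/7 + 4*x/5 - 32/35

The best approximation g ∈ W is the orthogonal projection of f onto W. Writing g = a_0 + a_1 x + a_2 x^2, the coefficients solve the normal equations G · a = b where
  G_{ij} = <φ_i, φ_j> and b_i = <f, φ_i>, with φ_0 = 1, φ_1 = x, φ_2 = x^2.
G =
  [2, 0, 2/3]
  [0, 2/3, 0]
  [2/3, 0, 2/5],
b = (-46/15, 8/15, -142/105).
Solving gives a_0 = -32/35, a_1 = 4/5, a_2 = -13/7, so
  g(x) = -13*x^2/7 + 4*x/5 - 32/35.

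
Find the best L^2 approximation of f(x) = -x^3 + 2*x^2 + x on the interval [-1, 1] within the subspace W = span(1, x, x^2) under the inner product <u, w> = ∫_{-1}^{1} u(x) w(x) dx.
g(x) = 2*x^2 + 2*x/5

The best approximation g ∈ W is the orthogonal projection of f onto W. Writing g = a_0 + a_1 x + a_2 x^2, the coefficients solve the normal equations G · a = b where
  G_{ij} = <φ_i, φ_j> and b_i = <f, φ_i>, with φ_0 = 1, φ_1 = x, φ_2 = x^2.
G =
  [2, 0, 2/3]
  [0, 2/3, 0]
  [2/3, 0, 2/5],
b = (4/3, 4/15, 4/5).
Solving gives a_0 = 0, a_1 = 2/5, a_2 = 2, so
  g(x) = 2*x^2 + 2*x/5.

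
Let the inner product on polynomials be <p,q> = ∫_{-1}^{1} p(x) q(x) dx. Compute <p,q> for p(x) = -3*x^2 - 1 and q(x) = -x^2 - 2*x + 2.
<p,q> = -92/15

Expand the product: p(x)·q(x) = 3*x^4 + 6*x^3 - 5*x^2 + 2*x - 2.
∫_{-1}^{1} of each monomial x^k gives [2/(k+1) if k even, 0 if k odd]. Integrating term-by-term (or equivalently evaluating the antiderivative F(x) = 3*x^5/5 + 3*x^4/2 - 5*x^3/3 + x^2 - 2*x at the endpoints):
  F(1) − F(−1) = -17/30 − (167/30) = -92/15.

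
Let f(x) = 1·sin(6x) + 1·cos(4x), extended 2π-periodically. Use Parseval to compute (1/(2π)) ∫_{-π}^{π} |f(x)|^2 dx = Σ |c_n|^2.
Σ |c_n|^2 = 1

Expand |f|^2 and use orthogonality of {sin(nx), cos(mx)} on [-π, π]:
  ∫_{-π}^{π} sin(nx)^2 dx = π, ∫ cos(mx)^2 dx = π, and cross terms integrate to 0.
So ∫_{-π}^{π} f(x)^2 dx = 1^2 · π + 1^2 · π = (1 + 1)π.
Divide by 2π: (1 + 1)/2 = 1.
By Parseval, this equals Σ |c_n|^2.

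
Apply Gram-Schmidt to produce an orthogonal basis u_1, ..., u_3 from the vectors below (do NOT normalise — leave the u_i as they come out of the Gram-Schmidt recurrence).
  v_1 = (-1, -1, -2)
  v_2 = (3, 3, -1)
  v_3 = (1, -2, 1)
Orthogonal basis:
  u_1 = (-1, -1, -2)
  u_2 = (7/3, 7/3, -7/3)
  u_3 = (3/2, -3/2, 0)

Apply the Gram-Schmidt recurrence
  u_1 = v_1
  u_i = v_i − Σ_{j<i} ((v_i · u_j) / (u_j · u_j)) · u_j.

Step by step this gives:
  u_1 = (-1, -1, -2)
  u_2 = (7/3, 7/3, -7/3)
  u_3 = (3/2, -3/2, 0)

Orthogonality check:
  u_2 · u_1 = 0 (should be 0)
  u_3 · u_1 = 0 (should be 0)
  u_3 · u_2 = 0 (should be 0)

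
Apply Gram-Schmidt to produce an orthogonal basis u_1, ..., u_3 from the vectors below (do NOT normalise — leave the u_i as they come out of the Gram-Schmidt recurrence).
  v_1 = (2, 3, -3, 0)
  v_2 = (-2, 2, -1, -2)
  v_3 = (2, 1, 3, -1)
Orthogonal basis:
  u_1 = (2, 3, -3, 0)
  u_2 = (-27/11, 29/22, -7/22, -2)
  u_3 = (48/29, 14/9, 694/261, -373/261)

Apply the Gram-Schmidt recurrence
  u_1 = v_1
  u_i = v_i − Σ_{j<i} ((v_i · u_j) / (u_j · u_j)) · u_j.

Step by step this gives:
  u_1 = (2, 3, -3, 0)
  u_2 = (-27/11, 29/22, -7/22, -2)
  u_3 = (48/29, 14/9, 694/261, -373/261)

Orthogonality check:
  u_2 · u_1 = 0 (should be 0)
  u_3 · u_1 = 0 (should be 0)
  u_3 · u_2 = 0 (should be 0)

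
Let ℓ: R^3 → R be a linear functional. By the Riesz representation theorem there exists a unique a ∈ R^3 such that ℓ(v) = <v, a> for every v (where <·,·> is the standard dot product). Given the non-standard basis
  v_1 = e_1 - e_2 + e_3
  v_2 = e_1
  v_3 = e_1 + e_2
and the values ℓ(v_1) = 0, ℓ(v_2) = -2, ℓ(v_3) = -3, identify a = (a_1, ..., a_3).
a = (-2, -1, 1)

Write a = (a_1, ..., a_3) in the standard basis. For each basis vector v_i, ℓ(v_i) = <v_i, a> is a linear equation in the a_j's. Collect the n equations into a matrix system V a = ℓ, where row i of V is v_i (expressed in the standard basis). Since V is invertible (lower-triangular with 1s on the diagonal, up to permutation), solve by back-substitution:
  V =
[[1, -1, 1],
 [1, 0, 0],
 [1, 1, 0]]
  V a = (0, -2, -3)
Solving gives a = (-2, -1, 1).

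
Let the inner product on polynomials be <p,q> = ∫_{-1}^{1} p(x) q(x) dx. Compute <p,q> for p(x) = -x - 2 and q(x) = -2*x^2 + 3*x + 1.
<p,q> = -10/3

Expand the product: p(x)·q(x) = 2*x^3 + x^2 - 7*x - 2.
∫_{-1}^{1} of each monomial x^k gives [2/(k+1) if k even, 0 if k odd]. Integrating term-by-term (or equivalently evaluating the antiderivative F(x) = x^4/2 + x^3/3 - 7*x^2/2 - 2*x at the endpoints):
  F(1) − F(−1) = -14/3 − (-4/3) = -10/3.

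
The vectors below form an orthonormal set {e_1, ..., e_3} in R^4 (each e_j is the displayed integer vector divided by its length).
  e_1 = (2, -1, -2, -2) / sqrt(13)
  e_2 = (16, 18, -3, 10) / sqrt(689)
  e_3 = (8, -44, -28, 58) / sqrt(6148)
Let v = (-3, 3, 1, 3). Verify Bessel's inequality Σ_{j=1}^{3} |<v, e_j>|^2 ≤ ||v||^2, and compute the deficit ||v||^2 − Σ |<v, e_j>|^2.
Σ |<v, e_j>|^2 = 691/29; ||v||^2 = 28; deficit = 121/29

Write each e_j = u_j / sqrt(<u_j, u_j>) where u_j is the displayed integer vector. Then <v, e_j> = <v, u_j> / sqrt(<u_j, u_j>), so |<v, e_j>|^2 = <v, u_j>^2 / <u_j, u_j>.
Coefficients: <v, e_1> = -17/sqrt(13), <v, e_2> = 33/sqrt(689), <v, e_3> = -10/sqrt(6148).
Square and sum: Σ |<v, e_j>|^2 = 691/29.
Compute ||v||^2 = v·v = 28.
Deficit = 28 − 691/29 = 121/29 ≥ 0, confirming Bessel's inequality. (The deficit equals ||v − Σ <v,e_j> e_j||^2, the squared distance from v to span{e_j}.)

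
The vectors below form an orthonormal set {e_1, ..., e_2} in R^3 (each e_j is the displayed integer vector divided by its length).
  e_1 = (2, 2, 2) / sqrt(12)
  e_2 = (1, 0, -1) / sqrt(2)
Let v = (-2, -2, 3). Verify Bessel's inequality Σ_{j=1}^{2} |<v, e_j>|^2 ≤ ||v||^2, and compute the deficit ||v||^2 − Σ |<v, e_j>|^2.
Σ |<v, e_j>|^2 = 77/6; ||v||^2 = 17; deficit = 25/6

Write each e_j = u_j / sqrt(<u_j, u_j>) where u_j is the displayed integer vector. Then <v, e_j> = <v, u_j> / sqrt(<u_j, u_j>), so |<v, e_j>|^2 = <v, u_j>^2 / <u_j, u_j>.
Coefficients: <v, e_1> = -2/sqrt(12), <v, e_2> = -5/sqrt(2).
Square and sum: Σ |<v, e_j>|^2 = 77/6.
Compute ||v||^2 = v·v = 17.
Deficit = 17 − 77/6 = 25/6 ≥ 0, confirming Bessel's inequality. (The deficit equals ||v − Σ <v,e_j> e_j||^2, the squared distance from v to span{e_j}.)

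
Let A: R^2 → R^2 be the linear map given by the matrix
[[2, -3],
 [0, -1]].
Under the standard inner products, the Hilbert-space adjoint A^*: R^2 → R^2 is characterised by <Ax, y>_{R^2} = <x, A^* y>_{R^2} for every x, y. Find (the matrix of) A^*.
A^* = A^T =
[[2, 0],
 [-3, -1]]

For real matrices with standard dot products, the defining identity <Ax, y> = <x, A^* y> gives (Ax)^T y = x^T (A^*) y, i.e. x^T A^T y = x^T (A^*) y. Since this holds for all x, y, we must have A^* = A^T. Therefore
A^* =
[[2, 0],
 [-3, -1]].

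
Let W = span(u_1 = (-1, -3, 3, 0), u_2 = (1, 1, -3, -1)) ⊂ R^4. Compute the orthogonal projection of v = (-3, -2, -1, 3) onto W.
proj_W(v) = (-24/59, -38/59, 72/59, 17/59)

Set up U = [u_1 | ... | u_2] ∈ R^(4×2). The projector onto W = col(U) is P = U (U^T U)^(-1) U^T.
Compute U^T U =
  [19, -13]
  [-13, 12],
and U^T v = (6, -5).
Solve U^T U · c = U^T v for the coefficients: c = (7/59, -17/59). The projection is proj_W(v) = U c.
Check: (v - proj_W(v)) · u_1 = 0  (should be 0).
Check: (v - proj_W(v)) · u_2 = 0  (should be 0).
Result: proj_W(v) = (-24/59, -38/59, 72/59, 17/59).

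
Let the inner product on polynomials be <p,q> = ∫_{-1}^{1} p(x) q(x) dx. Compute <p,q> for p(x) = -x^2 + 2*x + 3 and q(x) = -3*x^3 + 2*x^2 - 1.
<p,q> = -68/15

Expand the product: p(x)·q(x) = 3*x^5 - 8*x^4 - 5*x^3 + 7*x^2 - 2*x - 3.
∫_{-1}^{1} of each monomial x^k gives [2/(k+1) if k even, 0 if k odd]. Integrating term-by-term (or equivalently evaluating the antiderivative F(x) = x^6/2 - 8*x^5/5 - 5*x^4/4 + 7*x^3/3 - x^2 - 3*x at the endpoints):
  F(1) − F(−1) = -241/60 − (31/60) = -68/15.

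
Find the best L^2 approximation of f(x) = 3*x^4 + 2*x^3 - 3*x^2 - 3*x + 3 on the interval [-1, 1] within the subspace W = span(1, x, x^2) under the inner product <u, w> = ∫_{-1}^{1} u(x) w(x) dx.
g(x) = -3*x^2/7 - 9*x/5 + 96/35

The best approximation g ∈ W is the orthogonal projection of f onto W. Writing g = a_0 + a_1 x + a_2 x^2, the coefficients solve the normal equations G · a = b where
  G_{ij} = <φ_i, φ_j> and b_i = <f, φ_i>, with φ_0 = 1, φ_1 = x, φ_2 = x^2.
G =
  [2, 0, 2/3]
  [0, 2/3, 0]
  [2/3, 0, 2/5],
b = (26/5, -6/5, 58/35).
Solving gives a_0 = 96/35, a_1 = -9/5, a_2 = -3/7, so
  g(x) = -3*x^2/7 - 9*x/5 + 96/35.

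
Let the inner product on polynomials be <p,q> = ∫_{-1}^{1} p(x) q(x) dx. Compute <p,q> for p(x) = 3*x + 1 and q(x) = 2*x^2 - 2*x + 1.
<p,q> = -2/3

Expand the product: p(x)·q(x) = 6*x^3 - 4*x^2 + x + 1.
∫_{-1}^{1} of each monomial x^k gives [2/(k+1) if k even, 0 if k odd]. Integrating term-by-term (or equivalently evaluating the antiderivative F(x) = 3*x^4/2 - 4*x^3/3 + x^2/2 + x at the endpoints):
  F(1) − F(−1) = 5/3 − (7/3) = -2/3.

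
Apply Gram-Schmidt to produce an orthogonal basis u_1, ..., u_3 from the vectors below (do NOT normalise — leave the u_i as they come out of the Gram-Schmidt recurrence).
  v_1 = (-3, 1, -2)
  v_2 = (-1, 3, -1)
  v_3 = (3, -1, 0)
Orthogonal basis:
  u_1 = (-3, 1, -2)
  u_2 = (5/7, 17/7, 1/7)
  u_3 = (8/9, -8/45, -64/45)

Apply the Gram-Schmidt recurrence
  u_1 = v_1
  u_i = v_i − Σ_{j<i} ((v_i · u_j) / (u_j · u_j)) · u_j.

Step by step this gives:
  u_1 = (-3, 1, -2)
  u_2 = (5/7, 17/7, 1/7)
  u_3 = (8/9, -8/45, -64/45)

Orthogonality check:
  u_2 · u_1 = 0 (should be 0)
  u_3 · u_1 = 0 (should be 0)
  u_3 · u_2 = 0 (should be 0)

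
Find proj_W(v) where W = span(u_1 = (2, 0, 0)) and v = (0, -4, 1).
proj_W(v) = (0, 0, 0)

Set up U = [u_1 | ... | u_1] ∈ R^(3×1). The projector onto W = col(U) is P = U (U^T U)^(-1) U^T.
Compute U^T U =
  [4],
and U^T v = (0).
Solve U^T U · c = U^T v for the coefficients: c = (0). The projection is proj_W(v) = U c.
Check: (v - proj_W(v)) · u_1 = 0  (should be 0).
Result: proj_W(v) = (0, 0, 0).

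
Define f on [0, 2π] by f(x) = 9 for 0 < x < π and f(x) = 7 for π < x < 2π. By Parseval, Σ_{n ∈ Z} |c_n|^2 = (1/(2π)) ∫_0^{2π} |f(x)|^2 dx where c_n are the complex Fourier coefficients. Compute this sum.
Σ |c_n|^2 = 65

Parseval equates the L^2 energy of f (normalised by 1/(2π)) with the ℓ^2 sum of its Fourier coefficients: (1/(2π)) ∫_0^{2π} |f|^2 = Σ |c_n|^2.
Compute the left side: (1/(2π)) [∫_0^π 9^2 dx + ∫_π^{2π} 7^2 dx] = (1/(2π)) · (81π + 49π) = (81 + 49)/2 = 65.
So Σ_{n ∈ Z} |c_n|^2 = 65.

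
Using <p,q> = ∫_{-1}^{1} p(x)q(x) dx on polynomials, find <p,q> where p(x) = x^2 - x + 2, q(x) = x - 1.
<p,q> = -16/3

Expand the product: p(x)·q(x) = x^3 - 2*x^2 + 3*x - 2.
∫_{-1}^{1} of each monomial x^k gives [2/(k+1) if k even, 0 if k odd]. Integrating term-by-term (or equivalently evaluating the antiderivative F(x) = x^4/4 - 2*x^3/3 + 3*x^2/2 - 2*x at the endpoints):
  F(1) − F(−1) = -11/12 − (53/12) = -16/3.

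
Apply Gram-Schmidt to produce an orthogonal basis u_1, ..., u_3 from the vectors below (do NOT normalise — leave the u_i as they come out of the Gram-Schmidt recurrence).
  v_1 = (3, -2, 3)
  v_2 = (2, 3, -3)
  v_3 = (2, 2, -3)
Orthogonal basis:
  u_1 = (3, -2, 3)
  u_2 = (71/22, 24/11, -39/22)
  u_3 = (45/403, -225/403, -15/31)

Apply the Gram-Schmidt recurrence
  u_1 = v_1
  u_i = v_i − Σ_{j<i} ((v_i · u_j) / (u_j · u_j)) · u_j.

Step by step this gives:
  u_1 = (3, -2, 3)
  u_2 = (71/22, 24/11, -39/22)
  u_3 = (45/403, -225/403, -15/31)

Orthogonality check:
  u_2 · u_1 = 0 (should be 0)
  u_3 · u_1 = 0 (should be 0)
  u_3 · u_2 = 0 (should be 0)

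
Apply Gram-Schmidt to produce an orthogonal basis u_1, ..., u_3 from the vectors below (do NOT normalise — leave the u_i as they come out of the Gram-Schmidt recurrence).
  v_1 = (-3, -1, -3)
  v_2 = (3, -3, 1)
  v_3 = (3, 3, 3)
Orthogonal basis:
  u_1 = (-3, -1, -3)
  u_2 = (30/19, -66/19, -8/19)
  u_3 = (3/7, 9/35, -18/35)

Apply the Gram-Schmidt recurrence
  u_1 = v_1
  u_i = v_i − Σ_{j<i} ((v_i · u_j) / (u_j · u_j)) · u_j.

Step by step this gives:
  u_1 = (-3, -1, -3)
  u_2 = (30/19, -66/19, -8/19)
  u_3 = (3/7, 9/35, -18/35)

Orthogonality check:
  u_2 · u_1 = 0 (should be 0)
  u_3 · u_1 = 0 (should be 0)
  u_3 · u_2 = 0 (should be 0)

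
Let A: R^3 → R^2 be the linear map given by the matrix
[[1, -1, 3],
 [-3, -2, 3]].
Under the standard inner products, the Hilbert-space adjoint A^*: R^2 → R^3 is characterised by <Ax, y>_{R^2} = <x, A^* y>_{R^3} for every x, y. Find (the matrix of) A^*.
A^* = A^T =
[[1, -3],
 [-1, -2],
 [3, 3]]

For real matrices with standard dot products, the defining identity <Ax, y> = <x, A^* y> gives (Ax)^T y = x^T (A^*) y, i.e. x^T A^T y = x^T (A^*) y. Since this holds for all x, y, we must have A^* = A^T. Therefore
A^* =
[[1, -3],
 [-1, -2],
 [3, 3]].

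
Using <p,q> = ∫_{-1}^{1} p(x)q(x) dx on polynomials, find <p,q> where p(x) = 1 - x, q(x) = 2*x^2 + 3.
<p,q> = 22/3

Expand the product: p(x)·q(x) = -2*x^3 + 2*x^2 - 3*x + 3.
∫_{-1}^{1} of each monomial x^k gives [2/(k+1) if k even, 0 if k odd]. Integrating term-by-term (or equivalently evaluating the antiderivative F(x) = -x^4/2 + 2*x^3/3 - 3*x^2/2 + 3*x at the endpoints):
  F(1) − F(−1) = 5/3 − (-17/3) = 22/3.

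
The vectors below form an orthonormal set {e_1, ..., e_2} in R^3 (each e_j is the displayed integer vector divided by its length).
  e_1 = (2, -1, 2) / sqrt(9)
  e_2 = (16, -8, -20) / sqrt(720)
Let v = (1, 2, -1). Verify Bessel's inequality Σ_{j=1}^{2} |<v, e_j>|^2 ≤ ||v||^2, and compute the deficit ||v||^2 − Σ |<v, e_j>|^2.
Σ |<v, e_j>|^2 = 1; ||v||^2 = 6; deficit = 5

Write each e_j = u_j / sqrt(<u_j, u_j>) where u_j is the displayed integer vector. Then <v, e_j> = <v, u_j> / sqrt(<u_j, u_j>), so |<v, e_j>|^2 = <v, u_j>^2 / <u_j, u_j>.
Coefficients: <v, e_1> = -2/sqrt(9), <v, e_2> = 20/sqrt(720).
Square and sum: Σ |<v, e_j>|^2 = 1.
Compute ||v||^2 = v·v = 6.
Deficit = 6 − 1 = 5 ≥ 0, confirming Bessel's inequality. (The deficit equals ||v − Σ <v,e_j> e_j||^2, the squared distance from v to span{e_j}.)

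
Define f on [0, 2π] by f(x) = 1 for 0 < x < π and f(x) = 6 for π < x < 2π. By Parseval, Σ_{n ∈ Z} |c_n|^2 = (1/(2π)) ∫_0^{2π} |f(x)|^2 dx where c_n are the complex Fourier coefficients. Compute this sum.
Σ |c_n|^2 = 37/2

Parseval equates the L^2 energy of f (normalised by 1/(2π)) with the ℓ^2 sum of its Fourier coefficients: (1/(2π)) ∫_0^{2π} |f|^2 = Σ |c_n|^2.
Compute the left side: (1/(2π)) [∫_0^π 1^2 dx + ∫_π^{2π} 6^2 dx] = (1/(2π)) · (1π + 36π) = (1 + 36)/2 = 37/2.
So Σ_{n ∈ Z} |c_n|^2 = 37/2.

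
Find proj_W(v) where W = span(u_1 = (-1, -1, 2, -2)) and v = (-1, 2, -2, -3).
proj_W(v) = (-1/10, -1/10, 1/5, -1/5)

Set up U = [u_1 | ... | u_1] ∈ R^(4×1). The projector onto W = col(U) is P = U (U^T U)^(-1) U^T.
Compute U^T U =
  [10],
and U^T v = (1).
Solve U^T U · c = U^T v for the coefficients: c = (1/10). The projection is proj_W(v) = U c.
Check: (v - proj_W(v)) · u_1 = 0  (should be 0).
Result: proj_W(v) = (-1/10, -1/10, 1/5, -1/5).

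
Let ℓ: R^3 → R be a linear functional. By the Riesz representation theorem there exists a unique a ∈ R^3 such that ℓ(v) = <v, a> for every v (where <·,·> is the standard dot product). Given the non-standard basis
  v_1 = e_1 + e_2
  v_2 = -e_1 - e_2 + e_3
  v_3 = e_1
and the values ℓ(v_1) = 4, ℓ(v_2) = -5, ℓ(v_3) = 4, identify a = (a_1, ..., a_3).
a = (4, 0, -1)

Write a = (a_1, ..., a_3) in the standard basis. For each basis vector v_i, ℓ(v_i) = <v_i, a> is a linear equation in the a_j's. Collect the n equations into a matrix system V a = ℓ, where row i of V is v_i (expressed in the standard basis). Since V is invertible (lower-triangular with 1s on the diagonal, up to permutation), solve by back-substitution:
  V =
[[1, 1, 0],
 [-1, -1, 1],
 [1, 0, 0]]
  V a = (4, -5, 4)
Solving gives a = (4, 0, -1).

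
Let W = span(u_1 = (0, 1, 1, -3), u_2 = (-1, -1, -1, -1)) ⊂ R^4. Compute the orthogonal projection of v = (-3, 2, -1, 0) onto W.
proj_W(v) = (-21/43, -19/43, -19/43, -27/43)

Set up U = [u_1 | ... | u_2] ∈ R^(4×2). The projector onto W = col(U) is P = U (U^T U)^(-1) U^T.
Compute U^T U =
  [11, 1]
  [1, 4],
and U^T v = (1, 2).
Solve U^T U · c = U^T v for the coefficients: c = (2/43, 21/43). The projection is proj_W(v) = U c.
Check: (v - proj_W(v)) · u_1 = 0  (should be 0).
Check: (v - proj_W(v)) · u_2 = 0  (should be 0).
Result: proj_W(v) = (-21/43, -19/43, -19/43, -27/43).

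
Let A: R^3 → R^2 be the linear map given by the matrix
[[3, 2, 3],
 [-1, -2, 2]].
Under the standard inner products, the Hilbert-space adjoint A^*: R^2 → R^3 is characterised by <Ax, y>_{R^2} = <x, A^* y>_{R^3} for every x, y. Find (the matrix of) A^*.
A^* = A^T =
[[3, -1],
 [2, -2],
 [3, 2]]

For real matrices with standard dot products, the defining identity <Ax, y> = <x, A^* y> gives (Ax)^T y = x^T (A^*) y, i.e. x^T A^T y = x^T (A^*) y. Since this holds for all x, y, we must have A^* = A^T. Therefore
A^* =
[[3, -1],
 [2, -2],
 [3, 2]].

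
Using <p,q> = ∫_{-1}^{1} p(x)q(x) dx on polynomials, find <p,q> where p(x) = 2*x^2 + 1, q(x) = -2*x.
<p,q> = 0

Expand the product: p(x)·q(x) = -4*x^3 - 2*x.
∫_{-1}^{1} of each monomial x^k gives [2/(k+1) if k even, 0 if k odd]. Integrating term-by-term (or equivalently evaluating the antiderivative F(x) = -x^4 - x^2 at the endpoints):
  F(1) − F(−1) = -2 − (-2) = 0.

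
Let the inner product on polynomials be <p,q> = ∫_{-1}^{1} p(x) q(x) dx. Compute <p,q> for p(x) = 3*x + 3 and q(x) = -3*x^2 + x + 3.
<p,q> = 14

Expand the product: p(x)·q(x) = -9*x^3 - 6*x^2 + 12*x + 9.
∫_{-1}^{1} of each monomial x^k gives [2/(k+1) if k even, 0 if k odd]. Integrating term-by-term (or equivalently evaluating the antiderivative F(x) = -9*x^4/4 - 2*x^3 + 6*x^2 + 9*x at the endpoints):
  F(1) − F(−1) = 43/4 − (-13/4) = 14.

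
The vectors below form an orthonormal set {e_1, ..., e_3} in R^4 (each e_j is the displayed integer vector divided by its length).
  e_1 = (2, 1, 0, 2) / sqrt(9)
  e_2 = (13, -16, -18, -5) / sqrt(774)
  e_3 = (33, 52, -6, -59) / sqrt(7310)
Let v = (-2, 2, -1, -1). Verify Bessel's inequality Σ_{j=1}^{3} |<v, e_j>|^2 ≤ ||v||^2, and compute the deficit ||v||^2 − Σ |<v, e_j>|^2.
Σ |<v, e_j>|^2 = 409/85; ||v||^2 = 10; deficit = 441/85

Write each e_j = u_j / sqrt(<u_j, u_j>) where u_j is the displayed integer vector. Then <v, e_j> = <v, u_j> / sqrt(<u_j, u_j>), so |<v, e_j>|^2 = <v, u_j>^2 / <u_j, u_j>.
Coefficients: <v, e_1> = -4/sqrt(9), <v, e_2> = -35/sqrt(774), <v, e_3> = 103/sqrt(7310).
Square and sum: Σ |<v, e_j>|^2 = 409/85.
Compute ||v||^2 = v·v = 10.
Deficit = 10 − 409/85 = 441/85 ≥ 0, confirming Bessel's inequality. (The deficit equals ||v − Σ <v,e_j> e_j||^2, the squared distance from v to span{e_j}.)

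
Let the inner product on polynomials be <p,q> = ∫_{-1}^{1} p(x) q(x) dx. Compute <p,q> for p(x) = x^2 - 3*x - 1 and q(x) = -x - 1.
<p,q> = 10/3

Expand the product: p(x)·q(x) = -x^3 + 2*x^2 + 4*x + 1.
∫_{-1}^{1} of each monomial x^k gives [2/(k+1) if k even, 0 if k odd]. Integrating term-by-term (or equivalently evaluating the antiderivative F(x) = -x^4/4 + 2*x^3/3 + 2*x^2 + x at the endpoints):
  F(1) − F(−1) = 41/12 − (1/12) = 10/3.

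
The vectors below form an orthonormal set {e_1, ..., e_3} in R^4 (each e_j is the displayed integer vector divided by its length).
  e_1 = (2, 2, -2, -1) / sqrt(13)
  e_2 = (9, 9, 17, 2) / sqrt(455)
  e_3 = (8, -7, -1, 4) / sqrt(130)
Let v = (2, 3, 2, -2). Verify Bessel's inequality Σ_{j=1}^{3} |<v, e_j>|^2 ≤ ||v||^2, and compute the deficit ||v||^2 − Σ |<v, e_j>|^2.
Σ |<v, e_j>|^2 = 1377495072*2**(13/30)*3**(2/5)*5**(3/5)*7**(13/20)/1412376245; ||v||^2 = 21; deficit = 361/182

Write each e_j = u_j / sqrt(<u_j, u_j>) where u_j is the displayed integer vector. Then <v, e_j> = <v, u_j> / sqrt(<u_j, u_j>), so |<v, e_j>|^2 = <v, u_j>^2 / <u_j, u_j>.
Coefficients: <v, e_1> = 8/sqrt(13), <v, e_2> = 75/sqrt(455), <v, e_3> = -15/sqrt(130).
Square and sum: Σ |<v, e_j>|^2 = 1377495072*2**(13/30)*3**(2/5)*5**(3/5)*7**(13/20)/1412376245.
Compute ||v||^2 = v·v = 21.
Deficit = 21 − 1377495072*2**(13/30)*3**(2/5)*5**(3/5)*7**(13/20)/1412376245 = 361/182 ≥ 0, confirming Bessel's inequality. (The deficit equals ||v − Σ <v,e_j> e_j||^2, the squared distance from v to span{e_j}.)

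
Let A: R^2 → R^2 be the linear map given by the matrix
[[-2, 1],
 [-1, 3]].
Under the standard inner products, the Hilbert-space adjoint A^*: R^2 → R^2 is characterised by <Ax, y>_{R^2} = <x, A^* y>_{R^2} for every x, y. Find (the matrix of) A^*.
A^* = A^T =
[[-2, -1],
 [1, 3]]

For real matrices with standard dot products, the defining identity <Ax, y> = <x, A^* y> gives (Ax)^T y = x^T (A^*) y, i.e. x^T A^T y = x^T (A^*) y. Since this holds for all x, y, we must have A^* = A^T. Therefore
A^* =
[[-2, -1],
 [1, 3]].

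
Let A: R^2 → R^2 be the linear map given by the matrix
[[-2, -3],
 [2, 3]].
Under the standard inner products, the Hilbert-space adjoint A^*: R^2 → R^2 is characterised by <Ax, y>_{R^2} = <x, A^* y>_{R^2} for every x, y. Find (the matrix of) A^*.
A^* = A^T =
[[-2, 2],
 [-3, 3]]

For real matrices with standard dot products, the defining identity <Ax, y> = <x, A^* y> gives (Ax)^T y = x^T (A^*) y, i.e. x^T A^T y = x^T (A^*) y. Since this holds for all x, y, we must have A^* = A^T. Therefore
A^* =
[[-2, 2],
 [-3, 3]].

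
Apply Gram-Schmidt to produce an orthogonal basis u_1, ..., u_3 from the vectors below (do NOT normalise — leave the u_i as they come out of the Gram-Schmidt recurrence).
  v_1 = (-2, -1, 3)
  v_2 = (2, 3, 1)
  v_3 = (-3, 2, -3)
Orthogonal basis:
  u_1 = (-2, -1, 3)
  u_2 = (10/7, 19/7, 13/7)
  u_3 = (-29/9, 116/45, -58/45)

Apply the Gram-Schmidt recurrence
  u_1 = v_1
  u_i = v_i − Σ_{j<i} ((v_i · u_j) / (u_j · u_j)) · u_j.

Step by step this gives:
  u_1 = (-2, -1, 3)
  u_2 = (10/7, 19/7, 13/7)
  u_3 = (-29/9, 116/45, -58/45)

Orthogonality check:
  u_2 · u_1 = 0 (should be 0)
  u_3 · u_1 = 0 (should be 0)
  u_3 · u_2 = 0 (should be 0)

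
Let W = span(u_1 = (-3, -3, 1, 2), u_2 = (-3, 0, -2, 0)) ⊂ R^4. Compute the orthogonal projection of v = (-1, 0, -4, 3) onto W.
proj_W(v) = (-309/125, 18/125, -224/125, -12/125)

Set up U = [u_1 | ... | u_2] ∈ R^(4×2). The projector onto W = col(U) is P = U (U^T U)^(-1) U^T.
Compute U^T U =
  [23, 7]
  [7, 13],
and U^T v = (5, 11).
Solve U^T U · c = U^T v for the coefficients: c = (-6/125, 109/125). The projection is proj_W(v) = U c.
Check: (v - proj_W(v)) · u_1 = 0  (should be 0).
Check: (v - proj_W(v)) · u_2 = 0  (should be 0).
Result: proj_W(v) = (-309/125, 18/125, -224/125, -12/125).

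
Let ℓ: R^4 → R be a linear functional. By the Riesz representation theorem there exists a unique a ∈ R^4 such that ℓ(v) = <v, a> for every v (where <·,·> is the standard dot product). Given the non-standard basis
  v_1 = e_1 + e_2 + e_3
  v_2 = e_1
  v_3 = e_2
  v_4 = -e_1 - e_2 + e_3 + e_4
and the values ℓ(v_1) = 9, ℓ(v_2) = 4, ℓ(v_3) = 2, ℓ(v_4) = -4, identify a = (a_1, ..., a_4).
a = (4, 2, 3, -1)

Write a = (a_1, ..., a_4) in the standard basis. For each basis vector v_i, ℓ(v_i) = <v_i, a> is a linear equation in the a_j's. Collect the n equations into a matrix system V a = ℓ, where row i of V is v_i (expressed in the standard basis). Since V is invertible (lower-triangular with 1s on the diagonal, up to permutation), solve by back-substitution:
  V =
[[1, 1, 1, 0],
 [1, 0, 0, 0],
 [0, 1, 0, 0],
 [-1, -1, 1, 1]]
  V a = (9, 4, 2, -4)
Solving gives a = (4, 2, 3, -1).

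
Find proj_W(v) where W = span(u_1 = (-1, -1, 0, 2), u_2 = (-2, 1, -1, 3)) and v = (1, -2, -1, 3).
proj_W(v) = (-37/41, -76/41, 13/41, 87/41)

Set up U = [u_1 | ... | u_2] ∈ R^(4×2). The projector onto W = col(U) is P = U (U^T U)^(-1) U^T.
Compute U^T U =
  [6, 7]
  [7, 15],
and U^T v = (7, 6).
Solve U^T U · c = U^T v for the coefficients: c = (63/41, -13/41). The projection is proj_W(v) = U c.
Check: (v - proj_W(v)) · u_1 = 0  (should be 0).
Check: (v - proj_W(v)) · u_2 = 0  (should be 0).
Result: proj_W(v) = (-37/41, -76/41, 13/41, 87/41).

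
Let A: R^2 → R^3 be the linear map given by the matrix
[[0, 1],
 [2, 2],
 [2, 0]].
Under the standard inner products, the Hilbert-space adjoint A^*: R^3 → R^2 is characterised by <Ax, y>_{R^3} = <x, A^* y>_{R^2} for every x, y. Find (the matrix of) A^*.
A^* = A^T =
[[0, 2, 2],
 [1, 2, 0]]

For real matrices with standard dot products, the defining identity <Ax, y> = <x, A^* y> gives (Ax)^T y = x^T (A^*) y, i.e. x^T A^T y = x^T (A^*) y. Since this holds for all x, y, we must have A^* = A^T. Therefore
A^* =
[[0, 2, 2],
 [1, 2, 0]].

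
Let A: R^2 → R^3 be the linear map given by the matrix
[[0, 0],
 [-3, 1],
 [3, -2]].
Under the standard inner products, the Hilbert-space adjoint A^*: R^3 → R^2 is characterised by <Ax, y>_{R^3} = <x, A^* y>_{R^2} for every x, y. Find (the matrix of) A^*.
A^* = A^T =
[[0, -3, 3],
 [0, 1, -2]]

For real matrices with standard dot products, the defining identity <Ax, y> = <x, A^* y> gives (Ax)^T y = x^T (A^*) y, i.e. x^T A^T y = x^T (A^*) y. Since this holds for all x, y, we must have A^* = A^T. Therefore
A^* =
[[0, -3, 3],
 [0, 1, -2]].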